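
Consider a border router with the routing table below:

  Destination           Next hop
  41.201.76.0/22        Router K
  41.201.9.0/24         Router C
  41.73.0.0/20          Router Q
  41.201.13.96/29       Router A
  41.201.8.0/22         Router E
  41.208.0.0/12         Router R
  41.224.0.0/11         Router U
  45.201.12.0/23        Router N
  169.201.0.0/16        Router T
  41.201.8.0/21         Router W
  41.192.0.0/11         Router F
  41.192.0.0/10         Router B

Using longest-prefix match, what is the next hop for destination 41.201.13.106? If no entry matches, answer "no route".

Routes whose prefix contains 41.201.13.106:
  41.192.0.0/10 (41.192.0.0 - 41.255.255.255) -> Router B
  41.192.0.0/11 (41.192.0.0 - 41.223.255.255) -> Router F
  41.201.8.0/21 (41.201.8.0 - 41.201.15.255) -> Router W
More-specific entries that do NOT match:
  41.201.13.96/29 (41.201.13.96 - 41.201.13.103) does not contain 41.201.13.106
  41.201.9.0/24 (41.201.9.0 - 41.201.9.255) does not contain 41.201.13.106
  45.201.12.0/23 (45.201.12.0 - 45.201.13.255) does not contain 41.201.13.106
  41.201.76.0/22 (41.201.76.0 - 41.201.79.255) does not contain 41.201.13.106
  41.201.8.0/22 (41.201.8.0 - 41.201.11.255) does not contain 41.201.13.106
Longest matching prefix is /21 -> next hop Router W.

Router W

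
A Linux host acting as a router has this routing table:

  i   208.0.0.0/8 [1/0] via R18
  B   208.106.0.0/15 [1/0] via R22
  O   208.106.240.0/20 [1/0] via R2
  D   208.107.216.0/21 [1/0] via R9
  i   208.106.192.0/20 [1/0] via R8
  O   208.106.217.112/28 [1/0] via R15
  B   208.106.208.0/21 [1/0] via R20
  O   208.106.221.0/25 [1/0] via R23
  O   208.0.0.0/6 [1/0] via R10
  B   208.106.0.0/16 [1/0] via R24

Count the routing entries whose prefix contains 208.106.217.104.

Prefixes containing 208.106.217.104:
  208.0.0.0/6 (208.0.0.0 - 211.255.255.255)
  208.0.0.0/8 (208.0.0.0 - 208.255.255.255)
  208.106.0.0/15 (208.106.0.0 - 208.107.255.255)
  208.106.0.0/16 (208.106.0.0 - 208.106.255.255)
Total matching entries: 4.

4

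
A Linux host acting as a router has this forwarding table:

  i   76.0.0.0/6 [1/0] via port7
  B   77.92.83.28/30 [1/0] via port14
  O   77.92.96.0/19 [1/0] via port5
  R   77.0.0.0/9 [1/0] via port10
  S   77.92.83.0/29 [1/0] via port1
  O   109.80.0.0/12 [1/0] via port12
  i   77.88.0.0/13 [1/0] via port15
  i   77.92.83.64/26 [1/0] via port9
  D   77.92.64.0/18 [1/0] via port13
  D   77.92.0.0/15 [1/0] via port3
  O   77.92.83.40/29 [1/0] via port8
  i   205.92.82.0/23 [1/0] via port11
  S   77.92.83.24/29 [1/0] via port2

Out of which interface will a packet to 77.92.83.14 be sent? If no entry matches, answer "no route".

Routes whose prefix contains 77.92.83.14:
  76.0.0.0/6 (76.0.0.0 - 79.255.255.255) -> port7
  77.0.0.0/9 (77.0.0.0 - 77.127.255.255) -> port10
  77.88.0.0/13 (77.88.0.0 - 77.95.255.255) -> port15
  77.92.0.0/15 (77.92.0.0 - 77.93.255.255) -> port3
  77.92.64.0/18 (77.92.64.0 - 77.92.127.255) -> port13
More-specific entries that do NOT match:
  77.92.83.28/30 (77.92.83.28 - 77.92.83.31) does not contain 77.92.83.14
  77.92.83.0/29 (77.92.83.0 - 77.92.83.7) does not contain 77.92.83.14
  77.92.83.40/29 (77.92.83.40 - 77.92.83.47) does not contain 77.92.83.14
  77.92.83.24/29 (77.92.83.24 - 77.92.83.31) does not contain 77.92.83.14
  77.92.83.64/26 (77.92.83.64 - 77.92.83.127) does not contain 77.92.83.14
  205.92.82.0/23 (205.92.82.0 - 205.92.83.255) does not contain 77.92.83.14
  77.92.96.0/19 (77.92.96.0 - 77.92.127.255) does not contain 77.92.83.14
Longest matching prefix is /18 -> interface port13.

port13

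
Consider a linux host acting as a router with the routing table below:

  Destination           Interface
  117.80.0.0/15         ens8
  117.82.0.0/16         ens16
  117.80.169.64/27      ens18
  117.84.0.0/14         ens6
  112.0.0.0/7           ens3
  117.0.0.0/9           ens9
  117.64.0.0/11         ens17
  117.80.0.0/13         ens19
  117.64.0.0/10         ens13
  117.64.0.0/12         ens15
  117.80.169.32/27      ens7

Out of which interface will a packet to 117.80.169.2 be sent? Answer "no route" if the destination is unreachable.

ens8

Routes whose prefix contains 117.80.169.2:
  117.0.0.0/9 (117.0.0.0 - 117.127.255.255) -> ens9
  117.64.0.0/10 (117.64.0.0 - 117.127.255.255) -> ens13
  117.64.0.0/11 (117.64.0.0 - 117.95.255.255) -> ens17
  117.80.0.0/13 (117.80.0.0 - 117.87.255.255) -> ens19
  117.80.0.0/15 (117.80.0.0 - 117.81.255.255) -> ens8
More-specific entries that do NOT match:
  117.80.169.64/27 (117.80.169.64 - 117.80.169.95) does not contain 117.80.169.2
  117.80.169.32/27 (117.80.169.32 - 117.80.169.63) does not contain 117.80.169.2
  117.82.0.0/16 (117.82.0.0 - 117.82.255.255) does not contain 117.80.169.2
Longest matching prefix is /15 -> interface ens8.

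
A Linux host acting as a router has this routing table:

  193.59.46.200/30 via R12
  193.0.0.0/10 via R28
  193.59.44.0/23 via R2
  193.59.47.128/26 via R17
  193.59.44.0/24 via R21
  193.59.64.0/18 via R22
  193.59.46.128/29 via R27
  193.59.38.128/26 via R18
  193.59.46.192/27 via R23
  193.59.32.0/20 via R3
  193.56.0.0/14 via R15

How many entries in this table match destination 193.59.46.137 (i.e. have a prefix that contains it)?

3

Prefixes containing 193.59.46.137:
  193.0.0.0/10 (193.0.0.0 - 193.63.255.255)
  193.56.0.0/14 (193.56.0.0 - 193.59.255.255)
  193.59.32.0/20 (193.59.32.0 - 193.59.47.255)
Total matching entries: 3.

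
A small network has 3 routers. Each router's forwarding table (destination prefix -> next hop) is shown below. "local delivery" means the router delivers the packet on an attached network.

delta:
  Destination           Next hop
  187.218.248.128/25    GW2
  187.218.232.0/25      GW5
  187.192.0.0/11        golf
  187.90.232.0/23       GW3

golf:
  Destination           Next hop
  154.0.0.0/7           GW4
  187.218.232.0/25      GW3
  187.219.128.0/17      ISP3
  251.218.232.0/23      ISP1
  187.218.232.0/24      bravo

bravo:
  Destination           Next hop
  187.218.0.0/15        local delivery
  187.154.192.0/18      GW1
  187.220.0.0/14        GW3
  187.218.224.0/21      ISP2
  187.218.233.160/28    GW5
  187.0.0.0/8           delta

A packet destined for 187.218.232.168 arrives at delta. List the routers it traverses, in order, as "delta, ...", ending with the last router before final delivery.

delta, golf, bravo

At delta: longest match for 187.218.232.168 is 187.192.0.0/11 -> golf
At golf: longest match for 187.218.232.168 is 187.218.232.0/24 -> bravo
At bravo: longest match for 187.218.232.168 is 187.218.0.0/15 -> local delivery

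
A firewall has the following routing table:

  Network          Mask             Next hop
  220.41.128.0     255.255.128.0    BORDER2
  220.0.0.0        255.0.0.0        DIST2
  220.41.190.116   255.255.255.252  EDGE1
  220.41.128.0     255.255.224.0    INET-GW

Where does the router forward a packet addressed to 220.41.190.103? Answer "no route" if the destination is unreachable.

BORDER2

Routes whose prefix contains 220.41.190.103:
  220.0.0.0/8 (220.0.0.0 - 220.255.255.255) -> DIST2
  220.41.128.0/17 (220.41.128.0 - 220.41.255.255) -> BORDER2
More-specific entries that do NOT match:
  220.41.190.116/30 (220.41.190.116 - 220.41.190.119) does not contain 220.41.190.103
  220.41.128.0/19 (220.41.128.0 - 220.41.159.255) does not contain 220.41.190.103
Longest matching prefix is /17 -> next hop BORDER2.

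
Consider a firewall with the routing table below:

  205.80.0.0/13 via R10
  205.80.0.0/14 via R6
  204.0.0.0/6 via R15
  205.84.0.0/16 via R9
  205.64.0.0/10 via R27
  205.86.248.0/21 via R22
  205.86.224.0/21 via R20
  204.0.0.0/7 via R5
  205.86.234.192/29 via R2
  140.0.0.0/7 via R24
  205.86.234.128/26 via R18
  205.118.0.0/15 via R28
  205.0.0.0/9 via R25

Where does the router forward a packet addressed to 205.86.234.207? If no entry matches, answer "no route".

R10

Routes whose prefix contains 205.86.234.207:
  204.0.0.0/6 (204.0.0.0 - 207.255.255.255) -> R15
  204.0.0.0/7 (204.0.0.0 - 205.255.255.255) -> R5
  205.0.0.0/9 (205.0.0.0 - 205.127.255.255) -> R25
  205.64.0.0/10 (205.64.0.0 - 205.127.255.255) -> R27
  205.80.0.0/13 (205.80.0.0 - 205.87.255.255) -> R10
More-specific entries that do NOT match:
  205.86.234.192/29 (205.86.234.192 - 205.86.234.199) does not contain 205.86.234.207
  205.86.234.128/26 (205.86.234.128 - 205.86.234.191) does not contain 205.86.234.207
  205.86.248.0/21 (205.86.248.0 - 205.86.255.255) does not contain 205.86.234.207
  205.86.224.0/21 (205.86.224.0 - 205.86.231.255) does not contain 205.86.234.207
  205.84.0.0/16 (205.84.0.0 - 205.84.255.255) does not contain 205.86.234.207
  205.118.0.0/15 (205.118.0.0 - 205.119.255.255) does not contain 205.86.234.207
  205.80.0.0/14 (205.80.0.0 - 205.83.255.255) does not contain 205.86.234.207
Longest matching prefix is /13 -> next hop R10.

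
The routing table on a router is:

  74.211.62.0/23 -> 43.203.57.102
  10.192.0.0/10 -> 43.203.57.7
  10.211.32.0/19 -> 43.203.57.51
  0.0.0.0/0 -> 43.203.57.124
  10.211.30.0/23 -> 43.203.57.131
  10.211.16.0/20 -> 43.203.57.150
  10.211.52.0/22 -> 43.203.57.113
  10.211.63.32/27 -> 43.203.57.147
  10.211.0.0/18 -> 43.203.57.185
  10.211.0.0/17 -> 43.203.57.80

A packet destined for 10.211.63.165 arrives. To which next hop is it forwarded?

43.203.57.51

Routes whose prefix contains 10.211.63.165:
  0.0.0.0/0 (default, matches everything) -> 43.203.57.124
  10.192.0.0/10 (10.192.0.0 - 10.255.255.255) -> 43.203.57.7
  10.211.0.0/17 (10.211.0.0 - 10.211.127.255) -> 43.203.57.80
  10.211.0.0/18 (10.211.0.0 - 10.211.63.255) -> 43.203.57.185
  10.211.32.0/19 (10.211.32.0 - 10.211.63.255) -> 43.203.57.51
More-specific entries that do NOT match:
  10.211.63.32/27 (10.211.63.32 - 10.211.63.63) does not contain 10.211.63.165
  74.211.62.0/23 (74.211.62.0 - 74.211.63.255) does not contain 10.211.63.165
  10.211.30.0/23 (10.211.30.0 - 10.211.31.255) does not contain 10.211.63.165
  10.211.52.0/22 (10.211.52.0 - 10.211.55.255) does not contain 10.211.63.165
  10.211.16.0/20 (10.211.16.0 - 10.211.31.255) does not contain 10.211.63.165
Longest matching prefix is /19 -> next hop 43.203.57.51.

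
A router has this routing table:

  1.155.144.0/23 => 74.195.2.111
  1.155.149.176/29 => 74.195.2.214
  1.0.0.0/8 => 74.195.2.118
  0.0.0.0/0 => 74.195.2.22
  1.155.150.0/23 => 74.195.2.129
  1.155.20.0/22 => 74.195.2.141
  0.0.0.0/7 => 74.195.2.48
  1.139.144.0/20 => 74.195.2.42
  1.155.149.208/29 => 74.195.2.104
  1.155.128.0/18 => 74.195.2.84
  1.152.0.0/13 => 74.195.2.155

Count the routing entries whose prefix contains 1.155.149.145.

5

Prefixes containing 1.155.149.145:
  0.0.0.0/0 (default, matches everything)
  0.0.0.0/7 (0.0.0.0 - 1.255.255.255)
  1.0.0.0/8 (1.0.0.0 - 1.255.255.255)
  1.152.0.0/13 (1.152.0.0 - 1.159.255.255)
  1.155.128.0/18 (1.155.128.0 - 1.155.191.255)
Total matching entries: 5.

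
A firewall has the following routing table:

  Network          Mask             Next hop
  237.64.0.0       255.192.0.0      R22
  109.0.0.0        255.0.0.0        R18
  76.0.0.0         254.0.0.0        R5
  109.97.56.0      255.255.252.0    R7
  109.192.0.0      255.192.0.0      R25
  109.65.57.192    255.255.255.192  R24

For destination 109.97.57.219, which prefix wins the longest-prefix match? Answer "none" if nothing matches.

Entries matching 109.97.57.219:
  109.0.0.0/8 (109.0.0.0 - 109.255.255.255)
  109.97.56.0/22 (109.97.56.0 - 109.97.59.255)
Most specific is 109.97.56.0/22.

109.97.56.0/22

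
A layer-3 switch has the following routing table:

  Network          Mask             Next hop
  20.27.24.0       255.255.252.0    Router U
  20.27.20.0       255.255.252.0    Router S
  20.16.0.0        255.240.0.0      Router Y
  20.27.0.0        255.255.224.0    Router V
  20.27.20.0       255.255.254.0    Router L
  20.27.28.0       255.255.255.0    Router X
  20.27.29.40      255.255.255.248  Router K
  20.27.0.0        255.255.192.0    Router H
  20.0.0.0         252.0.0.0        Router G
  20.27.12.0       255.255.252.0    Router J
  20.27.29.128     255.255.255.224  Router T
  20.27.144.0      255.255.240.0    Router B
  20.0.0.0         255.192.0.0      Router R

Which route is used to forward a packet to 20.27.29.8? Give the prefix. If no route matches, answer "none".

20.27.0.0/19

Entries matching 20.27.29.8:
  20.0.0.0/6 (20.0.0.0 - 23.255.255.255)
  20.0.0.0/10 (20.0.0.0 - 20.63.255.255)
  20.16.0.0/12 (20.16.0.0 - 20.31.255.255)
  20.27.0.0/18 (20.27.0.0 - 20.27.63.255)
  20.27.0.0/19 (20.27.0.0 - 20.27.31.255)
Most specific is 20.27.0.0/19.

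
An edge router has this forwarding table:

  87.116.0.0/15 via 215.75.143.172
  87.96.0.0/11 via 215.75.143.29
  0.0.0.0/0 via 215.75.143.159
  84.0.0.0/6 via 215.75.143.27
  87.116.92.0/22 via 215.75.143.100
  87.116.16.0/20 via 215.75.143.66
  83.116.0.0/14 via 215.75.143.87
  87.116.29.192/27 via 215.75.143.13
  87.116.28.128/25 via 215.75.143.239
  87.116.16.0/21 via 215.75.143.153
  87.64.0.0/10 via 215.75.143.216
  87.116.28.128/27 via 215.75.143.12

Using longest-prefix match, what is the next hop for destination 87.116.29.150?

215.75.143.66

Routes whose prefix contains 87.116.29.150:
  0.0.0.0/0 (default, matches everything) -> 215.75.143.159
  84.0.0.0/6 (84.0.0.0 - 87.255.255.255) -> 215.75.143.27
  87.64.0.0/10 (87.64.0.0 - 87.127.255.255) -> 215.75.143.216
  87.96.0.0/11 (87.96.0.0 - 87.127.255.255) -> 215.75.143.29
  87.116.0.0/15 (87.116.0.0 - 87.117.255.255) -> 215.75.143.172
  87.116.16.0/20 (87.116.16.0 - 87.116.31.255) -> 215.75.143.66
More-specific entries that do NOT match:
  87.116.29.192/27 (87.116.29.192 - 87.116.29.223) does not contain 87.116.29.150
  87.116.28.128/27 (87.116.28.128 - 87.116.28.159) does not contain 87.116.29.150
  87.116.28.128/25 (87.116.28.128 - 87.116.28.255) does not contain 87.116.29.150
  87.116.92.0/22 (87.116.92.0 - 87.116.95.255) does not contain 87.116.29.150
  87.116.16.0/21 (87.116.16.0 - 87.116.23.255) does not contain 87.116.29.150
Longest matching prefix is /20 -> next hop 215.75.143.66.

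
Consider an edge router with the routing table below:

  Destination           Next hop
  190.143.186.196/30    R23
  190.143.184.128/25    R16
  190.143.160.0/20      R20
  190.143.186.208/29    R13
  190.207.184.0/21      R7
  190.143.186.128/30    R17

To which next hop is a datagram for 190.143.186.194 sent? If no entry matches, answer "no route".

no route

No entry's prefix contains 190.143.186.194; there is no default route.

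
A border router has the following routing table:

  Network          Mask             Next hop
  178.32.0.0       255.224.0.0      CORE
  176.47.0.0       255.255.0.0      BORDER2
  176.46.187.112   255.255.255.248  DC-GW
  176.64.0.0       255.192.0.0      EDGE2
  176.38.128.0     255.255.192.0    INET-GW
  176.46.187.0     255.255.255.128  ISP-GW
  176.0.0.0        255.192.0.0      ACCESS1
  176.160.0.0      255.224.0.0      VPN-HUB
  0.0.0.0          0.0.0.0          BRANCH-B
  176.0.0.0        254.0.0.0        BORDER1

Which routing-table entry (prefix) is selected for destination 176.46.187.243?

176.0.0.0/10

Entries matching 176.46.187.243:
  0.0.0.0/0 (default, matches everything)
  176.0.0.0/7 (176.0.0.0 - 177.255.255.255)
  176.0.0.0/10 (176.0.0.0 - 176.63.255.255)
Most specific is 176.0.0.0/10.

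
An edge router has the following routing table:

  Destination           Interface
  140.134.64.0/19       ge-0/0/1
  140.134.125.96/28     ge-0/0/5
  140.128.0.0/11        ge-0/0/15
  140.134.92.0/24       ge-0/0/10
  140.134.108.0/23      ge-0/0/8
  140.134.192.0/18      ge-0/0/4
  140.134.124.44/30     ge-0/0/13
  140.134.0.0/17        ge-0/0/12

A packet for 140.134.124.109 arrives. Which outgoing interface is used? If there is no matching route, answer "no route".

Routes whose prefix contains 140.134.124.109:
  140.128.0.0/11 (140.128.0.0 - 140.159.255.255) -> ge-0/0/15
  140.134.0.0/17 (140.134.0.0 - 140.134.127.255) -> ge-0/0/12
More-specific entries that do NOT match:
  140.134.124.44/30 (140.134.124.44 - 140.134.124.47) does not contain 140.134.124.109
  140.134.125.96/28 (140.134.125.96 - 140.134.125.111) does not contain 140.134.124.109
  140.134.92.0/24 (140.134.92.0 - 140.134.92.255) does not contain 140.134.124.109
  140.134.108.0/23 (140.134.108.0 - 140.134.109.255) does not contain 140.134.124.109
  140.134.64.0/19 (140.134.64.0 - 140.134.95.255) does not contain 140.134.124.109
  140.134.192.0/18 (140.134.192.0 - 140.134.255.255) does not contain 140.134.124.109
Longest matching prefix is /17 -> interface ge-0/0/12.

ge-0/0/12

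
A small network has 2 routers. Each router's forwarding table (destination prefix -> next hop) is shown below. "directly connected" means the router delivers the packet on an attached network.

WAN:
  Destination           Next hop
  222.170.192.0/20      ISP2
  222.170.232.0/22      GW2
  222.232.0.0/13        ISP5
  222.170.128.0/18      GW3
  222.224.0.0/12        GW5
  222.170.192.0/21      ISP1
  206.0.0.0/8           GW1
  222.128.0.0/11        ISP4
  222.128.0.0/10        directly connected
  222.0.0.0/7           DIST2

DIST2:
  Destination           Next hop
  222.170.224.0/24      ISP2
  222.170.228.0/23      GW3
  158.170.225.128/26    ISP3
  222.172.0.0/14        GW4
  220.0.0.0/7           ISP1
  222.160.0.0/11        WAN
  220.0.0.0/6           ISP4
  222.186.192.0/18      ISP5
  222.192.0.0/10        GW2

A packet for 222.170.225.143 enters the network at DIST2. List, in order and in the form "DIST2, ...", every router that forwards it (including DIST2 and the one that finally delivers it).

At DIST2: longest match for 222.170.225.143 is 222.160.0.0/11 -> WAN
At WAN: longest match for 222.170.225.143 is 222.128.0.0/10 -> directly connected

DIST2, WAN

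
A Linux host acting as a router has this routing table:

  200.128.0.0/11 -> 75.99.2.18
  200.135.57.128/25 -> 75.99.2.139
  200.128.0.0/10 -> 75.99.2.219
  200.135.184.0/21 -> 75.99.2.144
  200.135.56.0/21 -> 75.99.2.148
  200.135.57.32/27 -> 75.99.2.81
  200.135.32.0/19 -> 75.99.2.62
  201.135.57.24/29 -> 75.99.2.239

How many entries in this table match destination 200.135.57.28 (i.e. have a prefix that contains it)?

Prefixes containing 200.135.57.28:
  200.128.0.0/10 (200.128.0.0 - 200.191.255.255)
  200.128.0.0/11 (200.128.0.0 - 200.159.255.255)
  200.135.32.0/19 (200.135.32.0 - 200.135.63.255)
  200.135.56.0/21 (200.135.56.0 - 200.135.63.255)
Total matching entries: 4.

4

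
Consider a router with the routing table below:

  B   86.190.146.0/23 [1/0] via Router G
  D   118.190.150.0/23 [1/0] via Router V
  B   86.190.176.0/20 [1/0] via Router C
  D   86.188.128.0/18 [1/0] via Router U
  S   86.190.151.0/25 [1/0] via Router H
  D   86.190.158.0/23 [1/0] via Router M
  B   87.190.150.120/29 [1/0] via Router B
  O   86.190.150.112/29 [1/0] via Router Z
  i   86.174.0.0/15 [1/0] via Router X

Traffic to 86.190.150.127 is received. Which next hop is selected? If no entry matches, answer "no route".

no route

No entry's prefix contains 86.190.150.127; there is no default route.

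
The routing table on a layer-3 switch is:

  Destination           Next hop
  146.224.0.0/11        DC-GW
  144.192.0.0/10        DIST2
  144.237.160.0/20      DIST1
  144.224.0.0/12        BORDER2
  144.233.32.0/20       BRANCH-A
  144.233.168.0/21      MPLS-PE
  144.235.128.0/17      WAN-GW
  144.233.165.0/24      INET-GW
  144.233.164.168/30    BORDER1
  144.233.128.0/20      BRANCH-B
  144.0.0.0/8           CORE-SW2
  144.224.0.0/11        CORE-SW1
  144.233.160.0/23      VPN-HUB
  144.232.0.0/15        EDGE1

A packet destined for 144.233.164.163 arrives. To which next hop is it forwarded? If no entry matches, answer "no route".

EDGE1

Routes whose prefix contains 144.233.164.163:
  144.0.0.0/8 (144.0.0.0 - 144.255.255.255) -> CORE-SW2
  144.192.0.0/10 (144.192.0.0 - 144.255.255.255) -> DIST2
  144.224.0.0/11 (144.224.0.0 - 144.255.255.255) -> CORE-SW1
  144.224.0.0/12 (144.224.0.0 - 144.239.255.255) -> BORDER2
  144.232.0.0/15 (144.232.0.0 - 144.233.255.255) -> EDGE1
More-specific entries that do NOT match:
  144.233.164.168/30 (144.233.164.168 - 144.233.164.171) does not contain 144.233.164.163
  144.233.165.0/24 (144.233.165.0 - 144.233.165.255) does not contain 144.233.164.163
  144.233.160.0/23 (144.233.160.0 - 144.233.161.255) does not contain 144.233.164.163
  144.233.168.0/21 (144.233.168.0 - 144.233.175.255) does not contain 144.233.164.163
  144.237.160.0/20 (144.237.160.0 - 144.237.175.255) does not contain 144.233.164.163
  144.233.32.0/20 (144.233.32.0 - 144.233.47.255) does not contain 144.233.164.163
  144.233.128.0/20 (144.233.128.0 - 144.233.143.255) does not contain 144.233.164.163
  144.235.128.0/17 (144.235.128.0 - 144.235.255.255) does not contain 144.233.164.163
Longest matching prefix is /15 -> next hop EDGE1.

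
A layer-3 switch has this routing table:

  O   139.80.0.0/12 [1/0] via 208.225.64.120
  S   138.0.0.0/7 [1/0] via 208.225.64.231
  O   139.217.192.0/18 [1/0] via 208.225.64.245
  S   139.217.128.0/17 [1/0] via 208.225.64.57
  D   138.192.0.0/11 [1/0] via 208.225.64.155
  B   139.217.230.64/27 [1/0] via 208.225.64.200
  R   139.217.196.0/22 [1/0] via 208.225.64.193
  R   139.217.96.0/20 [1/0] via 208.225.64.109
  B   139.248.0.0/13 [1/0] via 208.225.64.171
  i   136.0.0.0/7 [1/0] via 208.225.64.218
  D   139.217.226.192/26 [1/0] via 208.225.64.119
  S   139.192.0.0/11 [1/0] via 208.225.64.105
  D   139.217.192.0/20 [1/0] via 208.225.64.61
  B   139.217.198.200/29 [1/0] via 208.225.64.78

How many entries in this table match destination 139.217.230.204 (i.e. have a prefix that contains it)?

Prefixes containing 139.217.230.204:
  138.0.0.0/7 (138.0.0.0 - 139.255.255.255)
  139.192.0.0/11 (139.192.0.0 - 139.223.255.255)
  139.217.128.0/17 (139.217.128.0 - 139.217.255.255)
  139.217.192.0/18 (139.217.192.0 - 139.217.255.255)
Total matching entries: 4.

4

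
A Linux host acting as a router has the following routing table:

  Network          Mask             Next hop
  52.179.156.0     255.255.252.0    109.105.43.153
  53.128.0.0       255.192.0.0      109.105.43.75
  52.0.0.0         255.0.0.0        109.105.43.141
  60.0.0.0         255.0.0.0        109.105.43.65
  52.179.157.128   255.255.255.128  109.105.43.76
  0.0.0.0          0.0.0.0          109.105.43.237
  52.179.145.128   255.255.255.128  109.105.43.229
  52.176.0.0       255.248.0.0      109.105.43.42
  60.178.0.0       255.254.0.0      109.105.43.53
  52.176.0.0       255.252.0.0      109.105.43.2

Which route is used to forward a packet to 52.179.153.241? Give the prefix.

Entries matching 52.179.153.241:
  0.0.0.0/0 (default, matches everything)
  52.0.0.0/8 (52.0.0.0 - 52.255.255.255)
  52.176.0.0/13 (52.176.0.0 - 52.183.255.255)
  52.176.0.0/14 (52.176.0.0 - 52.179.255.255)
Most specific is 52.176.0.0/14.

52.176.0.0/14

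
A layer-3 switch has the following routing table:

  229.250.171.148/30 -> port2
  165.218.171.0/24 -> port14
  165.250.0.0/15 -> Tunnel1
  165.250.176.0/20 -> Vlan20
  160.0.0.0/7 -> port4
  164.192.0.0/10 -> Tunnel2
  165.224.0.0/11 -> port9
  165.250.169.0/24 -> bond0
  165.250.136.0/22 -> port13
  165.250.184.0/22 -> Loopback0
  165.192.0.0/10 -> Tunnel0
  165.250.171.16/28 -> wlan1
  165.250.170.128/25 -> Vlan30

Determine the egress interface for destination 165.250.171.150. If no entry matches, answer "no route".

Routes whose prefix contains 165.250.171.150:
  165.192.0.0/10 (165.192.0.0 - 165.255.255.255) -> Tunnel0
  165.224.0.0/11 (165.224.0.0 - 165.255.255.255) -> port9
  165.250.0.0/15 (165.250.0.0 - 165.251.255.255) -> Tunnel1
More-specific entries that do NOT match:
  229.250.171.148/30 (229.250.171.148 - 229.250.171.151) does not contain 165.250.171.150
  165.250.171.16/28 (165.250.171.16 - 165.250.171.31) does not contain 165.250.171.150
  165.250.170.128/25 (165.250.170.128 - 165.250.170.255) does not contain 165.250.171.150
  165.218.171.0/24 (165.218.171.0 - 165.218.171.255) does not contain 165.250.171.150
  165.250.169.0/24 (165.250.169.0 - 165.250.169.255) does not contain 165.250.171.150
  165.250.136.0/22 (165.250.136.0 - 165.250.139.255) does not contain 165.250.171.150
  165.250.184.0/22 (165.250.184.0 - 165.250.187.255) does not contain 165.250.171.150
  165.250.176.0/20 (165.250.176.0 - 165.250.191.255) does not contain 165.250.171.150
Longest matching prefix is /15 -> interface Tunnel1.

Tunnel1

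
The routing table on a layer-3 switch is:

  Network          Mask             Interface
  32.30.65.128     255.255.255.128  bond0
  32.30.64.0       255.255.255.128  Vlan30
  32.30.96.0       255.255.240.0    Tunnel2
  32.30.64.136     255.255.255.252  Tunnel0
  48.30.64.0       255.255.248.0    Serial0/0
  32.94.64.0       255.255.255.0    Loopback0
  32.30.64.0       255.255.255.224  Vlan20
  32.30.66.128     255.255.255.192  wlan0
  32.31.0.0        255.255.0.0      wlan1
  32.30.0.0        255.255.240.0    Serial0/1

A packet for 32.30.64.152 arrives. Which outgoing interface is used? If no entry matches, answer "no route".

No entry's prefix contains 32.30.64.152; there is no default route.

no route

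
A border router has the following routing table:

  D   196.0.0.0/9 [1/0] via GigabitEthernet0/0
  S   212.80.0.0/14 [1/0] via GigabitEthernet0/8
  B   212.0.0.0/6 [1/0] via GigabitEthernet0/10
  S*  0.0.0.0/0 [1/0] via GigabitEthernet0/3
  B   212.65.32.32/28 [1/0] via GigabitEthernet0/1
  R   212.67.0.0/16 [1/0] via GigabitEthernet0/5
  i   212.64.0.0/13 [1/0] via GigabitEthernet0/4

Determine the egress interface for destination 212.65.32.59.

Routes whose prefix contains 212.65.32.59:
  0.0.0.0/0 (default, matches everything) -> GigabitEthernet0/3
  212.0.0.0/6 (212.0.0.0 - 215.255.255.255) -> GigabitEthernet0/10
  212.64.0.0/13 (212.64.0.0 - 212.71.255.255) -> GigabitEthernet0/4
More-specific entries that do NOT match:
  212.65.32.32/28 (212.65.32.32 - 212.65.32.47) does not contain 212.65.32.59
  212.67.0.0/16 (212.67.0.0 - 212.67.255.255) does not contain 212.65.32.59
  212.80.0.0/14 (212.80.0.0 - 212.83.255.255) does not contain 212.65.32.59
Longest matching prefix is /13 -> interface GigabitEthernet0/4.

GigabitEthernet0/4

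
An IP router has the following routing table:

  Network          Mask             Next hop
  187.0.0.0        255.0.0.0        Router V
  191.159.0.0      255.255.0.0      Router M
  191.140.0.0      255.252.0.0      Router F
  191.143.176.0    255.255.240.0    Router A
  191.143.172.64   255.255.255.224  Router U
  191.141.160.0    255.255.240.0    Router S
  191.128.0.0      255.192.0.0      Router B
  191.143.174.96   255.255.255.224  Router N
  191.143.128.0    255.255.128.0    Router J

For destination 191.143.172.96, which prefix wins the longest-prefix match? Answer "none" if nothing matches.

191.143.128.0/17

Entries matching 191.143.172.96:
  191.128.0.0/10 (191.128.0.0 - 191.191.255.255)
  191.140.0.0/14 (191.140.0.0 - 191.143.255.255)
  191.143.128.0/17 (191.143.128.0 - 191.143.255.255)
Most specific is 191.143.128.0/17.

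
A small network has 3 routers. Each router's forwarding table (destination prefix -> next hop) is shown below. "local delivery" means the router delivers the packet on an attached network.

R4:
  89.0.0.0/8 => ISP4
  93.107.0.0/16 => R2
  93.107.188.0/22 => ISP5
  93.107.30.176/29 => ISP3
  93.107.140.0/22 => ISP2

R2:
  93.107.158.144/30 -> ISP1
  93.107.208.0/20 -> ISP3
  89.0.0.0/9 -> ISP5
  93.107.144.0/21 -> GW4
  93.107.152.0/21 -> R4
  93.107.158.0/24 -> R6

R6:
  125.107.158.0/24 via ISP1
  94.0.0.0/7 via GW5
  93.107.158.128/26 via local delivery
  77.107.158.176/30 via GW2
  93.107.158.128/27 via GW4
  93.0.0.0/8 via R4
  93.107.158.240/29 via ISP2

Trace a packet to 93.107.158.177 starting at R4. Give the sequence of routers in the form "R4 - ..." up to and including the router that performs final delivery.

R4 - R2 - R6

At R4: longest match for 93.107.158.177 is 93.107.0.0/16 -> R2
At R2: longest match for 93.107.158.177 is 93.107.158.0/24 -> R6
At R6: longest match for 93.107.158.177 is 93.107.158.128/26 -> local delivery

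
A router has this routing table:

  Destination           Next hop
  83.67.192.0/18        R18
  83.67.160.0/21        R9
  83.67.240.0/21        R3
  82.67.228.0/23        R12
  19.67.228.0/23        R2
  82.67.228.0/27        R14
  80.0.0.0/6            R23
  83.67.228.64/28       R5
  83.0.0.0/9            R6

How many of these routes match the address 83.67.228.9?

Prefixes containing 83.67.228.9:
  80.0.0.0/6 (80.0.0.0 - 83.255.255.255)
  83.0.0.0/9 (83.0.0.0 - 83.127.255.255)
  83.67.192.0/18 (83.67.192.0 - 83.67.255.255)
Total matching entries: 3.

3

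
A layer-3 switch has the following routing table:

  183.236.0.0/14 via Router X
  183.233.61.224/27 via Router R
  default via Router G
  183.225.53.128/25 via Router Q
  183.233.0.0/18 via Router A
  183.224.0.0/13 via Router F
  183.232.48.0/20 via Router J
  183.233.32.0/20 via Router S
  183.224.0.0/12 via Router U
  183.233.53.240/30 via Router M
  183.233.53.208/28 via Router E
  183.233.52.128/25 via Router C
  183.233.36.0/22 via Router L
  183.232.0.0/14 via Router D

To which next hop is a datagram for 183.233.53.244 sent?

Routes whose prefix contains 183.233.53.244:
  0.0.0.0/0 (default, matches everything) -> Router G
  183.224.0.0/12 (183.224.0.0 - 183.239.255.255) -> Router U
  183.232.0.0/14 (183.232.0.0 - 183.235.255.255) -> Router D
  183.233.0.0/18 (183.233.0.0 - 183.233.63.255) -> Router A
More-specific entries that do NOT match:
  183.233.53.240/30 (183.233.53.240 - 183.233.53.243) does not contain 183.233.53.244
  183.233.53.208/28 (183.233.53.208 - 183.233.53.223) does not contain 183.233.53.244
  183.233.61.224/27 (183.233.61.224 - 183.233.61.255) does not contain 183.233.53.244
  183.225.53.128/25 (183.225.53.128 - 183.225.53.255) does not contain 183.233.53.244
  183.233.52.128/25 (183.233.52.128 - 183.233.52.255) does not contain 183.233.53.244
  183.233.36.0/22 (183.233.36.0 - 183.233.39.255) does not contain 183.233.53.244
  183.232.48.0/20 (183.232.48.0 - 183.232.63.255) does not contain 183.233.53.244
  183.233.32.0/20 (183.233.32.0 - 183.233.47.255) does not contain 183.233.53.244
Longest matching prefix is /18 -> next hop Router A.

Router A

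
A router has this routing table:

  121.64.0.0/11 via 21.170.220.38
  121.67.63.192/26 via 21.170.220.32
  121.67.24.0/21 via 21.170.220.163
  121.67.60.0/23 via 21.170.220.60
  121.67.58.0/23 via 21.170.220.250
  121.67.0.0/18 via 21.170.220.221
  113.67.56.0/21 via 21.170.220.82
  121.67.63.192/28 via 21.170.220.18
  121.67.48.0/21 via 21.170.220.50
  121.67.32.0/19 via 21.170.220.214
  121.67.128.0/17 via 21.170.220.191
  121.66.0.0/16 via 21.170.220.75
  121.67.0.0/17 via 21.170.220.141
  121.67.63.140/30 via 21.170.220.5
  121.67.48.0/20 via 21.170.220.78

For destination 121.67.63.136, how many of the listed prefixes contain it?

5

Prefixes containing 121.67.63.136:
  121.64.0.0/11 (121.64.0.0 - 121.95.255.255)
  121.67.0.0/17 (121.67.0.0 - 121.67.127.255)
  121.67.0.0/18 (121.67.0.0 - 121.67.63.255)
  121.67.32.0/19 (121.67.32.0 - 121.67.63.255)
  121.67.48.0/20 (121.67.48.0 - 121.67.63.255)
Total matching entries: 5.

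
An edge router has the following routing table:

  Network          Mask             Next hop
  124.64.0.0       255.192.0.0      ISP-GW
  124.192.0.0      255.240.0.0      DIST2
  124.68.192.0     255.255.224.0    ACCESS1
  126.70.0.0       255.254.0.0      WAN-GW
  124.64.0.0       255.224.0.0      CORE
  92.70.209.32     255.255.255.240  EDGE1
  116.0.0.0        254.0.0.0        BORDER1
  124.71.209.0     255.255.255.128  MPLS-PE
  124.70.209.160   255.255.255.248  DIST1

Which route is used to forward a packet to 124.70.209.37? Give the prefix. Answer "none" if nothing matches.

124.64.0.0/11

Entries matching 124.70.209.37:
  124.64.0.0/10 (124.64.0.0 - 124.127.255.255)
  124.64.0.0/11 (124.64.0.0 - 124.95.255.255)
Most specific is 124.64.0.0/11.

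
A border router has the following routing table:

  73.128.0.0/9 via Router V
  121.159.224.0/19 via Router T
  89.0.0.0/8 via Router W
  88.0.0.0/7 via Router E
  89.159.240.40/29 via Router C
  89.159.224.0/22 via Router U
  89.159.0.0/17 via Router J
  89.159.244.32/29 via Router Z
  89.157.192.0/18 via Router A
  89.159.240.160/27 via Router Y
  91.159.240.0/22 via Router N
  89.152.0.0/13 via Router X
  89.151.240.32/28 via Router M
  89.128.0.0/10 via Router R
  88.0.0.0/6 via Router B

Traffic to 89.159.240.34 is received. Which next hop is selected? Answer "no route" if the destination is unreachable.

Router X

Routes whose prefix contains 89.159.240.34:
  88.0.0.0/6 (88.0.0.0 - 91.255.255.255) -> Router B
  88.0.0.0/7 (88.0.0.0 - 89.255.255.255) -> Router E
  89.0.0.0/8 (89.0.0.0 - 89.255.255.255) -> Router W
  89.128.0.0/10 (89.128.0.0 - 89.191.255.255) -> Router R
  89.152.0.0/13 (89.152.0.0 - 89.159.255.255) -> Router X
More-specific entries that do NOT match:
  89.159.240.40/29 (89.159.240.40 - 89.159.240.47) does not contain 89.159.240.34
  89.159.244.32/29 (89.159.244.32 - 89.159.244.39) does not contain 89.159.240.34
  89.151.240.32/28 (89.151.240.32 - 89.151.240.47) does not contain 89.159.240.34
  89.159.240.160/27 (89.159.240.160 - 89.159.240.191) does not contain 89.159.240.34
  89.159.224.0/22 (89.159.224.0 - 89.159.227.255) does not contain 89.159.240.34
  91.159.240.0/22 (91.159.240.0 - 91.159.243.255) does not contain 89.159.240.34
  121.159.224.0/19 (121.159.224.0 - 121.159.255.255) does not contain 89.159.240.34
  89.157.192.0/18 (89.157.192.0 - 89.157.255.255) does not contain 89.159.240.34
  89.159.0.0/17 (89.159.0.0 - 89.159.127.255) does not contain 89.159.240.34
Longest matching prefix is /13 -> next hop Router X.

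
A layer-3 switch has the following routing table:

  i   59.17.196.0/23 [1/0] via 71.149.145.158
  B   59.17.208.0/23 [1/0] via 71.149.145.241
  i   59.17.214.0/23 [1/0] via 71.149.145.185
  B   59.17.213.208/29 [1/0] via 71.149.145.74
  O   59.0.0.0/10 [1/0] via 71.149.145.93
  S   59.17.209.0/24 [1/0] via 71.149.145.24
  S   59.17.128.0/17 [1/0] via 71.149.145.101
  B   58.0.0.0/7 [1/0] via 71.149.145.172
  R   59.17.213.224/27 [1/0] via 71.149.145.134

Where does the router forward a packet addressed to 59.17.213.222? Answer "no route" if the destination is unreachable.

Routes whose prefix contains 59.17.213.222:
  58.0.0.0/7 (58.0.0.0 - 59.255.255.255) -> 71.149.145.172
  59.0.0.0/10 (59.0.0.0 - 59.63.255.255) -> 71.149.145.93
  59.17.128.0/17 (59.17.128.0 - 59.17.255.255) -> 71.149.145.101
More-specific entries that do NOT match:
  59.17.213.208/29 (59.17.213.208 - 59.17.213.215) does not contain 59.17.213.222
  59.17.213.224/27 (59.17.213.224 - 59.17.213.255) does not contain 59.17.213.222
  59.17.209.0/24 (59.17.209.0 - 59.17.209.255) does not contain 59.17.213.222
  59.17.196.0/23 (59.17.196.0 - 59.17.197.255) does not contain 59.17.213.222
  59.17.208.0/23 (59.17.208.0 - 59.17.209.255) does not contain 59.17.213.222
  59.17.214.0/23 (59.17.214.0 - 59.17.215.255) does not contain 59.17.213.222
Longest matching prefix is /17 -> next hop 71.149.145.101.

71.149.145.101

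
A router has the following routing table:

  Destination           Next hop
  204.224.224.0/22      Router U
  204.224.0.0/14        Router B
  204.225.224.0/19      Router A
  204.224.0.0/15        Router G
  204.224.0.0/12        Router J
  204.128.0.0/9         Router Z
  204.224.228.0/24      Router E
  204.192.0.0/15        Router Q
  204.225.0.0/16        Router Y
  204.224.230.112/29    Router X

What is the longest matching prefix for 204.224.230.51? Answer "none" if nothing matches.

204.224.0.0/15

Entries matching 204.224.230.51:
  204.128.0.0/9 (204.128.0.0 - 204.255.255.255)
  204.224.0.0/12 (204.224.0.0 - 204.239.255.255)
  204.224.0.0/14 (204.224.0.0 - 204.227.255.255)
  204.224.0.0/15 (204.224.0.0 - 204.225.255.255)
Most specific is 204.224.0.0/15.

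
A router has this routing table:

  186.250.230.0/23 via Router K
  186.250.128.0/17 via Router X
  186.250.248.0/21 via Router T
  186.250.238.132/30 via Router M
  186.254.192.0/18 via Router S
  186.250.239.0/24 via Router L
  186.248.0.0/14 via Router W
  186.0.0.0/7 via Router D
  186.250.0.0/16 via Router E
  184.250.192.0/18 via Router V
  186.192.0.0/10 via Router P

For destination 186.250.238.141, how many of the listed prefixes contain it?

Prefixes containing 186.250.238.141:
  186.0.0.0/7 (186.0.0.0 - 187.255.255.255)
  186.192.0.0/10 (186.192.0.0 - 186.255.255.255)
  186.248.0.0/14 (186.248.0.0 - 186.251.255.255)
  186.250.0.0/16 (186.250.0.0 - 186.250.255.255)
  186.250.128.0/17 (186.250.128.0 - 186.250.255.255)
Total matching entries: 5.

5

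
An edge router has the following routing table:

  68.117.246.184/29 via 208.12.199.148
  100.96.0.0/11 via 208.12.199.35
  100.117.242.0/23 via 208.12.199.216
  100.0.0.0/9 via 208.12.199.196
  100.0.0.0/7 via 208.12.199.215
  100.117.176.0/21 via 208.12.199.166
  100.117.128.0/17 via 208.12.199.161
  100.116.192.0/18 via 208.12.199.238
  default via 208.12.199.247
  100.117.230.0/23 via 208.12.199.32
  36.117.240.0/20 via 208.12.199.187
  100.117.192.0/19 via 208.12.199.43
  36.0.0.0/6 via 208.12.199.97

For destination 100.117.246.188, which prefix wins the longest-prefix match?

100.117.128.0/17

Entries matching 100.117.246.188:
  0.0.0.0/0 (default, matches everything)
  100.0.0.0/7 (100.0.0.0 - 101.255.255.255)
  100.0.0.0/9 (100.0.0.0 - 100.127.255.255)
  100.96.0.0/11 (100.96.0.0 - 100.127.255.255)
  100.117.128.0/17 (100.117.128.0 - 100.117.255.255)
Most specific is 100.117.128.0/17.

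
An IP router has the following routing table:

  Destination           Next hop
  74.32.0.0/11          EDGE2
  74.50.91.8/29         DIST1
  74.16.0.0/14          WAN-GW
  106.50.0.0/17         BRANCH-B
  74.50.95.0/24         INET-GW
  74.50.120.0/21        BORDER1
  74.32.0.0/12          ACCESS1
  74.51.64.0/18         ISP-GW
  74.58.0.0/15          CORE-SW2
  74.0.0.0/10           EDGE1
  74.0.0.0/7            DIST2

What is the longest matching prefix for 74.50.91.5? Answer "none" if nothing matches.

Entries matching 74.50.91.5:
  74.0.0.0/7 (74.0.0.0 - 75.255.255.255)
  74.0.0.0/10 (74.0.0.0 - 74.63.255.255)
  74.32.0.0/11 (74.32.0.0 - 74.63.255.255)
Most specific is 74.32.0.0/11.

74.32.0.0/11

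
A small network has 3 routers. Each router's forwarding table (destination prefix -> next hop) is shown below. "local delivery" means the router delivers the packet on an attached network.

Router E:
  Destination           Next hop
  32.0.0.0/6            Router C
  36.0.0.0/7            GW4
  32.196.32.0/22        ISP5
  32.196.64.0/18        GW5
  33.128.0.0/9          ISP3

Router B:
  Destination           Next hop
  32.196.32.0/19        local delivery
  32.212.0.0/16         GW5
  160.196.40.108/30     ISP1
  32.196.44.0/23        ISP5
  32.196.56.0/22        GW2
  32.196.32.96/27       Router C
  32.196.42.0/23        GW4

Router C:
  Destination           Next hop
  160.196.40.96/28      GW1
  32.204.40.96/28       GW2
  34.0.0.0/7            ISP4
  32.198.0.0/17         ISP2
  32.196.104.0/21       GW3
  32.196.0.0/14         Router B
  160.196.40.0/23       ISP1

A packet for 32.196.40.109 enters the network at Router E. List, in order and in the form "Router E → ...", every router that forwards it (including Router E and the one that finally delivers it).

Router E → Router C → Router B

At Router E: longest match for 32.196.40.109 is 32.0.0.0/6 -> Router C
At Router C: longest match for 32.196.40.109 is 32.196.0.0/14 -> Router B
At Router B: longest match for 32.196.40.109 is 32.196.32.0/19 -> local delivery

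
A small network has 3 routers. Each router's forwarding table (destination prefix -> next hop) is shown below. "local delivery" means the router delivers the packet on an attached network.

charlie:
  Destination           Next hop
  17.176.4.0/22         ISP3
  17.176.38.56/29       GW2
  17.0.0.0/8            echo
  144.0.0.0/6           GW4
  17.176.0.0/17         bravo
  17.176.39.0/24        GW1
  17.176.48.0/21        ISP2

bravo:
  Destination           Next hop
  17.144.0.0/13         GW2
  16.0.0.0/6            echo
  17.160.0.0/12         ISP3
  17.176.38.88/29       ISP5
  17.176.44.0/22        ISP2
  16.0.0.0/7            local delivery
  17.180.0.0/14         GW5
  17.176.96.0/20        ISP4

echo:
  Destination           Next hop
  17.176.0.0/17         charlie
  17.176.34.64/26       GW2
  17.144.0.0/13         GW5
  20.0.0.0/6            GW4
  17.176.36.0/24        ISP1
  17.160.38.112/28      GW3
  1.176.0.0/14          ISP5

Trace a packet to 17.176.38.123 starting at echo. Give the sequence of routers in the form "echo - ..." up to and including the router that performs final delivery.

echo - charlie - bravo

At echo: longest match for 17.176.38.123 is 17.176.0.0/17 -> charlie
At charlie: longest match for 17.176.38.123 is 17.176.0.0/17 -> bravo
At bravo: longest match for 17.176.38.123 is 16.0.0.0/7 -> local delivery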